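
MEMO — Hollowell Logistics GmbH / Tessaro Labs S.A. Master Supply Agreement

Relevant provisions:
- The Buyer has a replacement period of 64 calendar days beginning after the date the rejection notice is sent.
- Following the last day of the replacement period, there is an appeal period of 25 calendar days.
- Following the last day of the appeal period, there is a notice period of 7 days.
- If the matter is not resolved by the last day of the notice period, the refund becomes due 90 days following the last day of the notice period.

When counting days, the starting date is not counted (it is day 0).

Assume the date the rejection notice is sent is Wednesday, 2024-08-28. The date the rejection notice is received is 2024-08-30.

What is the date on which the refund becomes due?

Adding 64 calendar days to 2024-08-28 gives 2024-10-31, which is the last day of the replacement period.
Adding 25 calendar days to 2024-10-31 gives 2024-11-25, which is the last day of the appeal period.
The last day of the notice period: 7 calendar days after 2024-11-25 is 2024-12-02.
The date on which the refund becomes due: 90 calendar days after 2024-12-02 is 2025-03-02.

2025-03-02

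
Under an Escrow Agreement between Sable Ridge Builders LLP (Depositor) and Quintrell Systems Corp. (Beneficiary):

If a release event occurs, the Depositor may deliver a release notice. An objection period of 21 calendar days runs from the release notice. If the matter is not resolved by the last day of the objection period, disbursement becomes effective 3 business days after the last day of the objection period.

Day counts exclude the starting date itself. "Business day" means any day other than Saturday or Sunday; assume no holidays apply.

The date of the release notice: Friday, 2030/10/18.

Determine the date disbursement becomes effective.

Adding 21 calendar days to 2030/10/18 gives 2030/11/08, which is the last day of the objection period.
The date disbursement becomes effective: 3 business days after Friday, 2030/11/08, skipping weekends — Nov 11, Nov 12, Nov 13 — lands on Wednesday, 2030/11/13.

2030/11/13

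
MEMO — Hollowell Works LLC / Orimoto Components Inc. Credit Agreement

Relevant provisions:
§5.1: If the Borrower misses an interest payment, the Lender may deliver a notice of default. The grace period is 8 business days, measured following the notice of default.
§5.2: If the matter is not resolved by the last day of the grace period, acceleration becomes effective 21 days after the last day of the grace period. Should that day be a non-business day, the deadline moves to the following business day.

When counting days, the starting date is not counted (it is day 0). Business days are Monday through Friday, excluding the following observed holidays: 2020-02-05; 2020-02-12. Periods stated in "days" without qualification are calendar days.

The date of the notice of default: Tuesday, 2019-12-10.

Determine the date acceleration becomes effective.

The last day of the grace period: counting 8 business days from Tuesday, 2019-12-10 (Dec 11, Dec 12, Dec 13, Dec 16, Dec 17, Dec 18, Dec 19, Dec 20, skipping weekends) reaches Friday, 2019-12-20.
Adding 21 calendar days to 2019-12-20 gives 2020-01-10, which is the date acceleration becomes effective. 2020-01-10 is a Friday and is not a listed holiday, so no roll-forward applies.

2020-01-10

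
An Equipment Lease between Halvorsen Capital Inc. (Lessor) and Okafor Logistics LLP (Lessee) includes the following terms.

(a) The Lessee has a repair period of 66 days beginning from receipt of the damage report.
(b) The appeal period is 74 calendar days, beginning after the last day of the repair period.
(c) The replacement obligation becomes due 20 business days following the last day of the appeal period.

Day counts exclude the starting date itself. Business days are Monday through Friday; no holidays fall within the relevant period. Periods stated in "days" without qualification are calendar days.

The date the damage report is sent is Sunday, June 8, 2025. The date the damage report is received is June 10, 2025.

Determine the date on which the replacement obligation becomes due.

The last day of the repair period: 66 calendar days after June 10, 2025 is August 15, 2025.
The last day of the appeal period: August 15, 2025 + 74 days = October 28, 2025.
From Tuesday, October 28, 2025, 20 business days (Oct 29, Oct 30, Oct 31, Nov 3, …, Nov 21, Nov 24, Nov 25, skipping weekends) brings us to Tuesday, November 25, 2025, which is the date on which the replacement obligation becomes due.

November 25, 2025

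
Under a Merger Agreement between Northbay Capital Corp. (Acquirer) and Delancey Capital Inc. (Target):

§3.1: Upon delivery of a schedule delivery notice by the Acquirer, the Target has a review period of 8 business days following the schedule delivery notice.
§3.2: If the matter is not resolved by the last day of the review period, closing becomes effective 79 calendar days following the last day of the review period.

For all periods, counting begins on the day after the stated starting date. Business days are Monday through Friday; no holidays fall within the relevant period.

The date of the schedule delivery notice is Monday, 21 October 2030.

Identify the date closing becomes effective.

From Monday, 21 October 2030, 8 business days (Oct 22, Oct 23, Oct 24, Oct 25, Oct 28, Oct 29, Oct 30, Oct 31, skipping weekends) brings us to Thursday, 31 October 2030, which is the last day of the review period.
The date closing becomes effective: 79 calendar days after 31 October 2030 is 18 January 2031.

18 January 2031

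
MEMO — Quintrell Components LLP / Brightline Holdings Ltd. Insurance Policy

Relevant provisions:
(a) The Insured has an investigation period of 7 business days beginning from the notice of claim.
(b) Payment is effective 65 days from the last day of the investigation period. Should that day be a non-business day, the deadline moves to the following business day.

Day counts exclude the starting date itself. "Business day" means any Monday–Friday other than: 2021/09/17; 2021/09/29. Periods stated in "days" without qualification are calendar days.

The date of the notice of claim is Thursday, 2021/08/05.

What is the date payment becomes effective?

The last day of the investigation period: 7 business days after Thursday, 2021/08/05, skipping weekends — Aug 6, Aug 9, Aug 10, Aug 11, Aug 12, Aug 13, Aug 16 — lands on Monday, 2021/08/16.
Adding 65 calendar days to 2021/08/16 gives 2021/10/20, which is the date payment becomes effective. 2021/10/20 is a Wednesday and is not a listed holiday, so no roll-forward applies.

2021/10/20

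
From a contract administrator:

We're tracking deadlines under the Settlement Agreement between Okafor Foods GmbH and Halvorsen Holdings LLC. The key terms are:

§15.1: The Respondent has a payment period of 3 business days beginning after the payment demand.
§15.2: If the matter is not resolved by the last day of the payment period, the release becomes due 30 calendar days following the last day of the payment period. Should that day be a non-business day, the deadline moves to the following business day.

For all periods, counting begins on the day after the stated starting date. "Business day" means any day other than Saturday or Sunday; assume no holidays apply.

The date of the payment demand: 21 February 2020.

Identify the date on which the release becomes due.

From Friday, 21 February 2020, 3 business days (Feb 24, Feb 25, Feb 26, skipping weekends) brings us to Wednesday, 26 February 2020, which is the last day of the payment period.
Adding 30 calendar days to 26 February 2020 gives 27 March 2020, which is the date on which the release becomes due. 27 March 2020 is a Friday, so no roll-forward applies.

27 March 2020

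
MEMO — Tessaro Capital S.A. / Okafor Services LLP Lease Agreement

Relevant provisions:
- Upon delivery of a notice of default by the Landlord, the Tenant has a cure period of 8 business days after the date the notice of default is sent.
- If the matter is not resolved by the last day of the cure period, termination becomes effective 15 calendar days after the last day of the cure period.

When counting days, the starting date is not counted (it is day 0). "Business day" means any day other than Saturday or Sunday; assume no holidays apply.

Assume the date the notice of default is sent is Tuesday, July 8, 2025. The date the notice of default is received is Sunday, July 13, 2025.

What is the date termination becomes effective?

August 2, 2025

From Tuesday, July 8, 2025, 8 business days (Jul 9, Jul 10, Jul 11, Jul 14, Jul 15, Jul 16, Jul 17, Jul 18, skipping weekends) brings us to Friday, July 18, 2025, which is the last day of the cure period.
The date termination becomes effective: 15 calendar days after July 18, 2025 is August 2, 2025.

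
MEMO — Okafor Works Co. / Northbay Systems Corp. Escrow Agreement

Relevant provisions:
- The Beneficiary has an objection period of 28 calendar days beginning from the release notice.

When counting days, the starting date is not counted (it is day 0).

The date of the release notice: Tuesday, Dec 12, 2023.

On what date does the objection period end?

Adding 28 calendar days to Dec 12, 2023 gives Jan 9, 2024, which is the last day of the objection period.

Jan 9, 2024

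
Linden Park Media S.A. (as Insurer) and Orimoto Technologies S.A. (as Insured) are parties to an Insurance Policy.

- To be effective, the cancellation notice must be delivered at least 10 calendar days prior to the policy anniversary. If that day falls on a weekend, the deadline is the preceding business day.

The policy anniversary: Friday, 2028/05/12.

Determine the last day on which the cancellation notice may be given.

Counting back 10 calendar days from 2028/05/12 gives 2028/05/02. That is a Tuesday, so no adjustment is needed.

2028/05/02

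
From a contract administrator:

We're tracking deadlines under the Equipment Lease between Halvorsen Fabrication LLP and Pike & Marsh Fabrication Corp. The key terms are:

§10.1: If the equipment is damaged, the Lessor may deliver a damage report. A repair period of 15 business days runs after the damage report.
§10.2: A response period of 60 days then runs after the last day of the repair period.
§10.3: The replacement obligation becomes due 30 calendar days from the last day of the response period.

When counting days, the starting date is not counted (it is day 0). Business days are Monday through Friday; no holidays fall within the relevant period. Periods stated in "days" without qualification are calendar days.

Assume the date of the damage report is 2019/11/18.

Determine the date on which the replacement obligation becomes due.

The last day of the repair period: 15 business days after Monday, 2019/11/18, skipping weekends — Nov 19, Nov 20, Nov 21, Nov 22, …, Dec 5, Dec 6, Dec 9 — lands on Monday, 2019/12/09.
The last day of the response period: 60 calendar days after 2019/12/09 is 2020/02/07.
Adding 30 calendar days to 2020/02/07 gives 2020/03/08, which is the date on which the replacement obligation becomes due.

2020/03/08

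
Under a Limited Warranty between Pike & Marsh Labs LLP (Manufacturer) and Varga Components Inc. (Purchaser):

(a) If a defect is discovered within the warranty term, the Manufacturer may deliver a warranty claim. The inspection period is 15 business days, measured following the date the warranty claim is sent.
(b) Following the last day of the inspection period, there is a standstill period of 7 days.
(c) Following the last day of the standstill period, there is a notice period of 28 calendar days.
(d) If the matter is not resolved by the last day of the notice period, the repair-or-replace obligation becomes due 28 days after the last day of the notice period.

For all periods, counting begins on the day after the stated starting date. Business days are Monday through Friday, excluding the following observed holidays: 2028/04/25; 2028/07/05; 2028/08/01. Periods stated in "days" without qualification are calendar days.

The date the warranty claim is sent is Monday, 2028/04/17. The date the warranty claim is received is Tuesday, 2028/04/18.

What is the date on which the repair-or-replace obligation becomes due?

The last day of the inspection period: counting 15 business days from Monday, 2028/04/17 (Apr 18, Apr 19, Apr 20, Apr 21, …, May 5, May 8, May 9, skipping weekends and the listed holiday on Apr 25) reaches Tuesday, 2028/05/09.
Adding 7 calendar days to 2028/05/09 gives 2028/05/16, which is the last day of the standstill period.
The last day of the notice period: 28 calendar days after 2028/05/16 is 2028/06/13.
Adding 28 calendar days to 2028/06/13 gives 2028/07/11, which is the date on which the repair-or-replace obligation becomes due.

2028/07/11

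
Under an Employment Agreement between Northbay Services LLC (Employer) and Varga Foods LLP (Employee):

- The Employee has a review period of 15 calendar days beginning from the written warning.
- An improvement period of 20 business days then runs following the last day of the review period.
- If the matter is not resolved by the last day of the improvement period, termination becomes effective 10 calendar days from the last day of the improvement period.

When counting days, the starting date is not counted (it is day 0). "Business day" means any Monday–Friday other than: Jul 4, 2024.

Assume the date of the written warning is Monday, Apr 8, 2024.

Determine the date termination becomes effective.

The last day of the review period: 15 calendar days after Apr 8, 2024 is Apr 23, 2024.
From Tuesday, Apr 23, 2024, 20 business days (Apr 24, Apr 25, Apr 26, Apr 29, …, May 17, May 20, May 21, skipping weekends) brings us to Tuesday, May 21, 2024, which is the last day of the improvement period.
Adding 10 calendar days to May 21, 2024 gives May 31, 2024, which is the date termination becomes effective.

May 31, 2024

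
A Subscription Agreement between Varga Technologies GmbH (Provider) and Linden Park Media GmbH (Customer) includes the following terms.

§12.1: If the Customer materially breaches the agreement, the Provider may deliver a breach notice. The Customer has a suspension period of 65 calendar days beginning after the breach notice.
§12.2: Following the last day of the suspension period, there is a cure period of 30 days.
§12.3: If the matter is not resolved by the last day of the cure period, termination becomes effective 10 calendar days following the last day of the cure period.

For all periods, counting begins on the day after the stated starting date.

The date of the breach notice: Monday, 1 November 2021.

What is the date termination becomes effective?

The last day of the suspension period: 1 November 2021 + 65 days = 5 January 2022.
Adding 30 calendar days to 5 January 2022 gives 4 February 2022, which is the last day of the cure period.
Adding 10 calendar days to 4 February 2022 gives 14 February 2022, which is the date termination becomes effective.

14 February 2022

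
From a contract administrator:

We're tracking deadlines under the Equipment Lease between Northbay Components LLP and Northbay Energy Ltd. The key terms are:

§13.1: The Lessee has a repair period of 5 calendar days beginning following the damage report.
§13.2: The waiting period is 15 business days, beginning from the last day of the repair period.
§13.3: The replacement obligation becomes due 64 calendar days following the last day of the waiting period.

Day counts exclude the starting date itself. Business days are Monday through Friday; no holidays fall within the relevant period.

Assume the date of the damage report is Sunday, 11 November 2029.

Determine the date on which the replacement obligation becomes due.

The last day of the repair period: 5 calendar days after 11 November 2029 is 16 November 2029.
From Friday, 16 November 2029, 15 business days (Nov 19, Nov 20, Nov 21, Nov 22, …, Dec 5, Dec 6, Dec 7, skipping weekends) brings us to Friday, 7 December 2029, which is the last day of the waiting period.
The date on which the replacement obligation becomes due: 64 calendar days after 7 December 2029 is 9 February 2030.

9 February 2030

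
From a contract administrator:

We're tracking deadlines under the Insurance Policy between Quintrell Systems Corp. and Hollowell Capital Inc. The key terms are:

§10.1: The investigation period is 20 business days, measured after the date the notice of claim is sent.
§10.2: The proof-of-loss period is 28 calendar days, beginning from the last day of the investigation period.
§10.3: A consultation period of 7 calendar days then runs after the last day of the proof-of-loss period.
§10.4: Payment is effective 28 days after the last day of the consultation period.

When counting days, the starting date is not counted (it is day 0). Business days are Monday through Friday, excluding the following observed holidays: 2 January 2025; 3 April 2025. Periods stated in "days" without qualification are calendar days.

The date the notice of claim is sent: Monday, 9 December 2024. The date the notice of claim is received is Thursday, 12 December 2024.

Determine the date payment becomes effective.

The last day of the investigation period: 20 business days after Monday, 9 December 2024, skipping weekends and the listed holiday on Jan 2 — Dec 10, Dec 11, Dec 12, Dec 13, …, Jan 3, Jan 6, Jan 7 — lands on Tuesday, 7 January 2025.
The last day of the proof-of-loss period: 7 January 2025 + 28 days = 4 February 2025.
Adding 7 calendar days to 4 February 2025 gives 11 February 2025, which is the last day of the consultation period.
The date payment becomes effective: 28 calendar days after 11 February 2025 is 11 March 2025.

11 March 2025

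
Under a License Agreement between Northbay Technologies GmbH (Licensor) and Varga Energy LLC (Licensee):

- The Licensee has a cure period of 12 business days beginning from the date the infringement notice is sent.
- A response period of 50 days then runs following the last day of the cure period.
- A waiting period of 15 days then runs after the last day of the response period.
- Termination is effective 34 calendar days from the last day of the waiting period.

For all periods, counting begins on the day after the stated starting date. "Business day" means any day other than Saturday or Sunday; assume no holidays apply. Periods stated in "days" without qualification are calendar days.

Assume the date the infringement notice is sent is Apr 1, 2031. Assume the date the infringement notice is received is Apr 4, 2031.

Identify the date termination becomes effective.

From Tuesday, Apr 1, 2031, 12 business days (Apr 2, Apr 3, Apr 4, Apr 7, …, Apr 15, Apr 16, Apr 17, skipping weekends) brings us to Thursday, Apr 17, 2031, which is the last day of the cure period.
Adding 50 calendar days to Apr 17, 2031 gives Jun 6, 2031, which is the last day of the response period.
The last day of the waiting period: 15 calendar days after Jun 6, 2031 is Jun 21, 2031.
The date termination becomes effective: 34 calendar days after Jun 21, 2031 is Jul 25, 2031.

Jul 25, 2031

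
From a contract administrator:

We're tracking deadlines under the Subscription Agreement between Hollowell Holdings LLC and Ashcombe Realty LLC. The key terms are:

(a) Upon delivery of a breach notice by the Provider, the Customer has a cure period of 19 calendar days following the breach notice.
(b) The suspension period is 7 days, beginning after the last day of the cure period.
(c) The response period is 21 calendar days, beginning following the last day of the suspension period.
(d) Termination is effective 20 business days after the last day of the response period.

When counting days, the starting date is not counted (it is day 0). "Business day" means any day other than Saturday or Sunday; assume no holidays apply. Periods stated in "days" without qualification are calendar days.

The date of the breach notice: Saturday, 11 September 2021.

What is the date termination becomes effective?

25 November 2021

The last day of the cure period: 11 September 2021 + 19 days = 30 September 2021.
The last day of the suspension period: 7 calendar days after 30 September 2021 is 7 October 2021.
Adding 21 calendar days to 7 October 2021 gives 28 October 2021, which is the last day of the response period.
The date termination becomes effective: 20 business days after Thursday, 28 October 2021, skipping weekends — Oct 29, Nov 1, Nov 2, Nov 3, …, Nov 23, Nov 24, Nov 25 — lands on Thursday, 25 November 2021.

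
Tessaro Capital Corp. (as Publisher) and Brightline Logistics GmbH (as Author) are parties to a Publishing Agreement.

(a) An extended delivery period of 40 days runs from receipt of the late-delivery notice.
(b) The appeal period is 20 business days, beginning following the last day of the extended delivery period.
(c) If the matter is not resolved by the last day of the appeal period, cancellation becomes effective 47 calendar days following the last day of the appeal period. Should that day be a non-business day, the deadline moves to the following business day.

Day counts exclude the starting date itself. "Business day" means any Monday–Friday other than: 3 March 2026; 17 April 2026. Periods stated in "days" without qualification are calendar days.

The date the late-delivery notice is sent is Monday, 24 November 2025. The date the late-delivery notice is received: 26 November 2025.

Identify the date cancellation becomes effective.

The last day of the extended delivery period: 26 November 2025 + 40 days = 5 January 2026.
The last day of the appeal period: counting 20 business days from Monday, 5 January 2026 (Jan 6, Jan 7, Jan 8, Jan 9, …, Jan 29, Jan 30, Feb 2, skipping weekends) reaches Monday, 2 February 2026.
The date cancellation becomes effective: 47 calendar days after 2 February 2026 is 21 March 2026. That falls on a Saturday, so it rolls to the next business day, Monday, 23 March 2026.

23 March 2026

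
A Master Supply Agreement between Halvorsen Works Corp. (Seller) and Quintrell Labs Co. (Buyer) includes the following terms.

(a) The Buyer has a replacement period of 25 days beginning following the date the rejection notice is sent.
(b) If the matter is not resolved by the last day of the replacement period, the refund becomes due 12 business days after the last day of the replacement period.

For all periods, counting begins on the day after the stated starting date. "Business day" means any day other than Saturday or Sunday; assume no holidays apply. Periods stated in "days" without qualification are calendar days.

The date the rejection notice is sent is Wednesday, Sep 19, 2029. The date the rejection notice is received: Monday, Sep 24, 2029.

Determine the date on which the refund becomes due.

Oct 30, 2029

Adding 25 calendar days to Sep 19, 2029 gives Oct 14, 2029, which is the last day of the replacement period.
From Sunday, Oct 14, 2029, 12 business days (Oct 15, Oct 16, Oct 17, Oct 18, …, Oct 26, Oct 29, Oct 30, skipping weekends) brings us to Tuesday, Oct 30, 2029, which is the date on which the refund becomes due.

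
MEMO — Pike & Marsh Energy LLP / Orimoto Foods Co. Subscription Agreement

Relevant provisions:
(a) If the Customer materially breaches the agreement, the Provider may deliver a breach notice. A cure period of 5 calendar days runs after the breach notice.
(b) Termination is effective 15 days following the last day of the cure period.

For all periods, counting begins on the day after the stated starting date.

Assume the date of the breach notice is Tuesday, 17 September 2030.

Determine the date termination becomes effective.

The last day of the cure period: 5 calendar days after 17 September 2030 is 22 September 2030.
The date termination becomes effective: 15 calendar days after 22 September 2030 is 7 October 2030.

7 October 2030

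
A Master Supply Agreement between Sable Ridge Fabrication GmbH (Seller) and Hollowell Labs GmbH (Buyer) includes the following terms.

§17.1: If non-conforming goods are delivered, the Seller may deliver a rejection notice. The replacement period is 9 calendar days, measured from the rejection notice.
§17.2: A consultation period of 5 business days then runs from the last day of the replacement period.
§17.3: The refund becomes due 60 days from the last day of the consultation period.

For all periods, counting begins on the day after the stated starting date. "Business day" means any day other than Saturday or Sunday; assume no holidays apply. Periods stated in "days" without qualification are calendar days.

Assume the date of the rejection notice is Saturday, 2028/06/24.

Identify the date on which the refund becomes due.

2028/09/08

The last day of the replacement period: 2028/06/24 + 9 days = 2028/07/03.
The last day of the consultation period: counting 5 business days from Monday, 2028/07/03 (Jul 4, Jul 5, Jul 6, Jul 7, Jul 10, skipping weekends) reaches Monday, 2028/07/10.
The date on which the refund becomes due: 60 calendar days after 2028/07/10 is 2028/09/08.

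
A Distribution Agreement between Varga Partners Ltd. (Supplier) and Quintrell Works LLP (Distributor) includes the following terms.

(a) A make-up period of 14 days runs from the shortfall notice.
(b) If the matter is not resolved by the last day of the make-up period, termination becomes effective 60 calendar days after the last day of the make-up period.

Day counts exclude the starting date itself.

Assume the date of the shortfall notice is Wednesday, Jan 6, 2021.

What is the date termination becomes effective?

The last day of the make-up period: 14 calendar days after Jan 6, 2021 is Jan 20, 2021.
Adding 60 calendar days to Jan 20, 2021 gives Mar 21, 2021, which is the date termination becomes effective.

Mar 21, 2021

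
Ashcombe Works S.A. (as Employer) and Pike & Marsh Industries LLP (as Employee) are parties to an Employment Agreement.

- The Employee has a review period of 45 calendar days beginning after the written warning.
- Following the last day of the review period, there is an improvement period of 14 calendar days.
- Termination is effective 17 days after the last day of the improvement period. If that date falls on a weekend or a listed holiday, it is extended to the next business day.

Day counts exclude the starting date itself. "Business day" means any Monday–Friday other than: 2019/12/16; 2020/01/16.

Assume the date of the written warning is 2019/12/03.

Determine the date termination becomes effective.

Adding 45 calendar days to 2019/12/03 gives 2020/01/17, which is the last day of the review period.
Adding 14 calendar days to 2020/01/17 gives 2020/01/31, which is the last day of the improvement period.
The date termination becomes effective: 17 calendar days after 2020/01/31 is 2020/02/17. 2020/02/17 is a Monday and is not a listed holiday, so no roll-forward applies.

2020/02/17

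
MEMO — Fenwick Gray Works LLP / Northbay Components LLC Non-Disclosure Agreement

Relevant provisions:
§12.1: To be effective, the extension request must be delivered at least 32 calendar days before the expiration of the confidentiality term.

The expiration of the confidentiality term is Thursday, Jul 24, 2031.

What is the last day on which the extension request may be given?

Jun 22, 2031

Jul 24, 2031 minus 32 days is Jun 22, 2031.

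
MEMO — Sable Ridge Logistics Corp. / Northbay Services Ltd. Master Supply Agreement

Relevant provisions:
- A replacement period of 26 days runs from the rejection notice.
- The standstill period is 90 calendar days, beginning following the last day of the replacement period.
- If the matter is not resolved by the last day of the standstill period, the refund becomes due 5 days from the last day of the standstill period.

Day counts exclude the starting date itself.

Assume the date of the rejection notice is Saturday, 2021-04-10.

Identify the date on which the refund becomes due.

The last day of the replacement period: 2021-04-10 + 26 days = 2021-05-06.
Adding 90 calendar days to 2021-05-06 gives 2021-08-04, which is the last day of the standstill period.
The date on which the refund becomes due: 2021-08-04 + 5 days = 2021-08-09.

2021-08-09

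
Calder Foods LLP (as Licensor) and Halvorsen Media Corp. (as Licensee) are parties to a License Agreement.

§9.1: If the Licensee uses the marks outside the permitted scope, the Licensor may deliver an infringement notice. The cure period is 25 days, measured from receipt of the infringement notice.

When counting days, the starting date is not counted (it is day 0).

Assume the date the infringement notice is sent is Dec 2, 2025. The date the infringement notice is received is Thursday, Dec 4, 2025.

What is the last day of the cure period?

Dec 29, 2025

The last day of the cure period: 25 calendar days after Dec 4, 2025 is Dec 29, 2025.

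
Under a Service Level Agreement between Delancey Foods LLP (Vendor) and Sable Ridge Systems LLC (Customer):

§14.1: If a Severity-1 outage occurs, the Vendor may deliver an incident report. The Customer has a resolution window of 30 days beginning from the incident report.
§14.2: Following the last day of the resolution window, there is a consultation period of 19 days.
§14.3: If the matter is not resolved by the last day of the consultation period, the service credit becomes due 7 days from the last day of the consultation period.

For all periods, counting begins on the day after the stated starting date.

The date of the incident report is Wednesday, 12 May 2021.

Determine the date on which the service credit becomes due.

The last day of the resolution window: 12 May 2021 + 30 days = 11 June 2021.
Adding 19 calendar days to 11 June 2021 gives 30 June 2021, which is the last day of the consultation period.
The date on which the service credit becomes due: 30 June 2021 + 7 days = 7 July 2021.

7 July 2021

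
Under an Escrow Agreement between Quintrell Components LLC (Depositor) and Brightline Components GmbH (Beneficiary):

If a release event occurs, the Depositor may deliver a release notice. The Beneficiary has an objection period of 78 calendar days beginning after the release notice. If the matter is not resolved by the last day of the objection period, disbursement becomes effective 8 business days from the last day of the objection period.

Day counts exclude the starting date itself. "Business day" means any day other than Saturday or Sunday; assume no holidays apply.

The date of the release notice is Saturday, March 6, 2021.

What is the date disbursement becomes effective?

The last day of the objection period: March 6, 2021 + 78 days = May 23, 2021.
From Sunday, May 23, 2021, 8 business days (May 24, May 25, May 26, May 27, May 28, May 31, Jun 1, Jun 2, skipping weekends) brings us to Wednesday, June 2, 2021, which is the date disbursement becomes effective.

June 2, 2021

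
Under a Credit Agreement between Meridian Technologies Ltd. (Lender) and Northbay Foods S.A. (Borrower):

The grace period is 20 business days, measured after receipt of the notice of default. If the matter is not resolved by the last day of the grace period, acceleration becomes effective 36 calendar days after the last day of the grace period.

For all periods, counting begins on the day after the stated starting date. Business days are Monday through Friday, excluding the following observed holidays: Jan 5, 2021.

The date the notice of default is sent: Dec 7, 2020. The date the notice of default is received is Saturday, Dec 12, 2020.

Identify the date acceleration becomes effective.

The last day of the grace period: 20 business days after Saturday, Dec 12, 2020, skipping weekends and the listed holiday on Jan 5 — Dec 14, Dec 15, Dec 16, Dec 17, …, Jan 7, Jan 8, Jan 11 — lands on Monday, Jan 11, 2021.
The date acceleration becomes effective: 36 calendar days after Jan 11, 2021 is Feb 16, 2021.

Feb 16, 2021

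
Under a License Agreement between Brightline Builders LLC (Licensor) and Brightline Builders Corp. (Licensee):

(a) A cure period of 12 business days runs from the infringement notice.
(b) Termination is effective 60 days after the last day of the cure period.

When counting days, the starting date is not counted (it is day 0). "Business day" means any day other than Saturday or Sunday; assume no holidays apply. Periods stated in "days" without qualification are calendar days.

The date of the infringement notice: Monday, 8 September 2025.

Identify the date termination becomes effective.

23 November 2025

The last day of the cure period: 12 business days after Monday, 8 September 2025, skipping weekends — Sep 9, Sep 10, Sep 11, Sep 12, …, Sep 22, Sep 23, Sep 24 — lands on Wednesday, 24 September 2025.
Adding 60 calendar days to 24 September 2025 gives 23 November 2025, which is the date termination becomes effective.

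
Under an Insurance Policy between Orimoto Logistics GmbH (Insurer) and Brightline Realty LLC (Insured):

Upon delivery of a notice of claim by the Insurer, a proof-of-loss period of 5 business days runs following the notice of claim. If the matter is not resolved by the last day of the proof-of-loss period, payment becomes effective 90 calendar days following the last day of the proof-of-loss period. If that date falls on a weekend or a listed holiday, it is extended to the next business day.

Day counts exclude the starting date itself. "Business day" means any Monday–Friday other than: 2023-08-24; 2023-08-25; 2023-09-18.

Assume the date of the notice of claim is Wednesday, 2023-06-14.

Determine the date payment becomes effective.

2023-09-19

From Wednesday, 2023-06-14, 5 business days (Jun 15, Jun 16, Jun 19, Jun 20, Jun 21, skipping weekends) brings us to Wednesday, 2023-06-21, which is the last day of the proof-of-loss period.
Adding 90 calendar days to 2023-06-21 gives 2023-09-19, which is the date payment becomes effective. 2023-09-19 is a Tuesday and is not a listed holiday, so no roll-forward applies.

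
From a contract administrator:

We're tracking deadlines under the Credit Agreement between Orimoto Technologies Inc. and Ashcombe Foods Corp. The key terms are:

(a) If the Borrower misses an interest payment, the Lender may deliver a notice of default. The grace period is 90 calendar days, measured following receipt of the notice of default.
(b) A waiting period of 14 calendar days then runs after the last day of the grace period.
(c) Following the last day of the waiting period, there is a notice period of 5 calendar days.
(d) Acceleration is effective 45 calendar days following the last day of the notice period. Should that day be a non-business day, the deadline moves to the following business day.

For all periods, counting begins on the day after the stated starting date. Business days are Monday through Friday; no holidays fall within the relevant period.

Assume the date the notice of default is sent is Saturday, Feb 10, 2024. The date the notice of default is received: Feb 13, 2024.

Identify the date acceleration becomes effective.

The last day of the grace period: Feb 13, 2024 + 90 days = May 13, 2024.
Adding 14 calendar days to May 13, 2024 gives May 27, 2024, which is the last day of the waiting period.
The last day of the notice period: May 27, 2024 + 5 days = Jun 1, 2024.
Adding 45 calendar days to Jun 1, 2024 gives Jul 16, 2024, which is the date acceleration becomes effective. Jul 16, 2024 is a Tuesday, so no roll-forward applies.

Jul 16, 2024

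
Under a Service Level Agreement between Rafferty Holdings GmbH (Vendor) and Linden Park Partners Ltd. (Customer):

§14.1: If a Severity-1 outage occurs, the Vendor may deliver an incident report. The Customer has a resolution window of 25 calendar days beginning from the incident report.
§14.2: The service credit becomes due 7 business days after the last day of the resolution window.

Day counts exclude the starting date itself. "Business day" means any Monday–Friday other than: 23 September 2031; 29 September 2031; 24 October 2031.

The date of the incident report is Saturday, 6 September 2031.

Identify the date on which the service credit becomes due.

10 October 2031

The last day of the resolution window: 6 September 2031 + 25 days = 1 October 2031.
From Wednesday, 1 October 2031, 7 business days (Oct 2, Oct 3, Oct 6, Oct 7, Oct 8, Oct 9, Oct 10, skipping weekends) brings us to Friday, 10 October 2031, which is the date on which the service credit becomes due.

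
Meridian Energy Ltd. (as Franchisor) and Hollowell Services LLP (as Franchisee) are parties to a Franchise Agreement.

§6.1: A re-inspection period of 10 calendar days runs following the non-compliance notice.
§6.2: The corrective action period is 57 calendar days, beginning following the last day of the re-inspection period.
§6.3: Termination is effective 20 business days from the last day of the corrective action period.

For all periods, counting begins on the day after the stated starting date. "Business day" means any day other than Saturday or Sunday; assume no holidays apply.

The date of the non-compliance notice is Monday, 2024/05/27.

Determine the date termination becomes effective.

The last day of the re-inspection period: 10 calendar days after 2024/05/27 is 2024/06/06.
The last day of the corrective action period: 57 calendar days after 2024/06/06 is 2024/08/02.
The date termination becomes effective: 20 business days after Friday, 2024/08/02, skipping weekends — Aug 5, Aug 6, Aug 7, Aug 8, …, Aug 28, Aug 29, Aug 30 — lands on Friday, 2024/08/30.

2024/08/30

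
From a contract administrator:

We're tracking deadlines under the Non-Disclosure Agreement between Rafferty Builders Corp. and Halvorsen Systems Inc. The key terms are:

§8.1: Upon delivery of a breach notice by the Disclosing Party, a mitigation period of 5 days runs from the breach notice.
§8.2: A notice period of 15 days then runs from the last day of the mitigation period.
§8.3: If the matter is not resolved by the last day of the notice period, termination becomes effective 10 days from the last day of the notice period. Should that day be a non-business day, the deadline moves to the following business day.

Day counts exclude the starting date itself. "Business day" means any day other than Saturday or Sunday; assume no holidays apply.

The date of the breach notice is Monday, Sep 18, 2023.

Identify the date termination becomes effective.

The last day of the mitigation period: Sep 18, 2023 + 5 days = Sep 23, 2023.
The last day of the notice period: 15 calendar days after Sep 23, 2023 is Oct 8, 2023.
The date termination becomes effective: 10 calendar days after Oct 8, 2023 is Oct 18, 2023. Oct 18, 2023 is a Wednesday, so no roll-forward applies.

Oct 18, 2023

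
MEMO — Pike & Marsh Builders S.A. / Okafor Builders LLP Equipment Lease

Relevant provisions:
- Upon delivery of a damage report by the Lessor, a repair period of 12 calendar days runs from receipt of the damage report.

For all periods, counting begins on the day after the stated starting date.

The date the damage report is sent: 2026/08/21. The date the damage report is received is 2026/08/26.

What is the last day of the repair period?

The last day of the repair period: 12 calendar days after 2026/08/26 is 2026/09/07.

2026/09/07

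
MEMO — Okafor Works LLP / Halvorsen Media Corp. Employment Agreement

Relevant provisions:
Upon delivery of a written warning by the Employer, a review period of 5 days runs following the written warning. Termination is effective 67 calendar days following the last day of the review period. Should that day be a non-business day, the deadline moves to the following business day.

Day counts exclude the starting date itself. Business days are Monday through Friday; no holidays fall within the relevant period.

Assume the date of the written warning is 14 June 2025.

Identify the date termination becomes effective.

25 August 2025

Adding 5 calendar days to 14 June 2025 gives 19 June 2025, which is the last day of the review period.
Adding 67 calendar days to 19 June 2025 gives 25 August 2025, which is the date termination becomes effective. 25 August 2025 is a Monday, so no roll-forward applies.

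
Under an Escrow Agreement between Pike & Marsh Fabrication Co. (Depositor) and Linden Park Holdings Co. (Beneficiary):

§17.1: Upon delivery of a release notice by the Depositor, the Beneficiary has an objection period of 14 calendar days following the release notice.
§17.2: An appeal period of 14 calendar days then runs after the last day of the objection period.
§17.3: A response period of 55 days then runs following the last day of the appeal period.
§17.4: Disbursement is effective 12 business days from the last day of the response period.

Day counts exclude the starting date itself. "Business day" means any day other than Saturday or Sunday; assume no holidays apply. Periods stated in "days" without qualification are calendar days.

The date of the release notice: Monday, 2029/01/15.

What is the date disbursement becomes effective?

The last day of the objection period: 2029/01/15 + 14 days = 2029/01/29.
Adding 14 calendar days to 2029/01/29 gives 2029/02/12, which is the last day of the appeal period.
Adding 55 calendar days to 2029/02/12 gives 2029/04/08, which is the last day of the response period.
The date disbursement becomes effective: 12 business days after Sunday, 2029/04/08, skipping weekends — Apr 9, Apr 10, Apr 11, Apr 12, …, Apr 20, Apr 23, Apr 24 — lands on Tuesday, 2029/04/24.

2029/04/24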